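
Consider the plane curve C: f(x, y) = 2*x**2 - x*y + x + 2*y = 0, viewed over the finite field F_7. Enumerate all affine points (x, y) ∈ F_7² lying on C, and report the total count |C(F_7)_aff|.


Affine F_7-points: {(0, 0), (1, 4), (3, 0), (4, 4), (5, 2), (6, 2)}; count = 6.

For each of the 49 pairs (x, y) ∈ F_7², evaluate f(x, y) mod 7. Record the zeros.
  x = 0: [0↦0, 1↦2, 2↦4, 3↦6, 4↦1, 5↦3, 6↦5]  zeros at y ∈ {0}
  x = 1: [0↦3, 1↦4, 2↦5, 3↦6, 4↦0, 5↦1, 6↦2]  zeros at y ∈ {4}
  x = 2: [0↦3, 1↦3, 2↦3, 3↦3, 4↦3, 5↦3, 6↦3]  zeros at y ∈ ∅
  x = 3: [0↦0, 1↦6, 2↦5, 3↦4, 4↦3, 5↦2, 6↦1]  zeros at y ∈ {0}
  x = 4: [0↦1, 1↦6, 2↦4, 3↦2, 4↦0, 5↦5, 6↦3]  zeros at y ∈ {4}
  x = 5: [0↦6, 1↦3, 2↦0, 3↦4, 4↦1, 5↦5, 6↦2]  zeros at y ∈ {2}
  x = 6: [0↦1, 1↦4, 2↦0, 3↦3, 4↦6, 5↦2, 6↦5]  zeros at y ∈ {2}
Collecting zeros: affine points = {(0, 0), (1, 4), (3, 0), (4, 4), (5, 2), (6, 2)}.
Total count |C(F_7)_aff| = 6.


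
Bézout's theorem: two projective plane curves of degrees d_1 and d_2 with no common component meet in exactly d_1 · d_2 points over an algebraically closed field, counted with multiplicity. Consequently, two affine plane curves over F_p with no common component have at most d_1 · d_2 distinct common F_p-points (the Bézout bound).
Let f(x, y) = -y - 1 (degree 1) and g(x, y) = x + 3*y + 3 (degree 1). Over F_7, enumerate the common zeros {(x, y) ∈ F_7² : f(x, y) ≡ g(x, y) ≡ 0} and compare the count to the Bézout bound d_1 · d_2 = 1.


Common zeros: {(0, 6)}; count = 1; Bézout bound = 1.

deg(f) = 1, deg(g) = 1, so Bézout bound = 1.
Scan x ∈ F_7. For each x, list the y ∈ F_7 with f(x, y) ≡ 0 and those with g(x, y) ≡ 0 (mod 7); the common zeros in that column are the intersection.
  x = 0: f ≡ 0 at y ∈ {6}; g ≡ 0 at y ∈ {6}; common: {6}.
  x = 1: f ≡ 0 at y ∈ {6}; g ≡ 0 at y ∈ {1}; common: ∅.
  x = 2: f ≡ 0 at y ∈ {6}; g ≡ 0 at y ∈ {3}; common: ∅.
  x = 3: f ≡ 0 at y ∈ {6}; g ≡ 0 at y ∈ {5}; common: ∅.
  x = 4: f ≡ 0 at y ∈ {6}; g ≡ 0 at y ∈ {0}; common: ∅.
  x = 5: f ≡ 0 at y ∈ {6}; g ≡ 0 at y ∈ {2}; common: ∅.
  x = 6: f ≡ 0 at y ∈ {6}; g ≡ 0 at y ∈ {4}; common: ∅.
Collecting: common zeros = {(0, 6)}, so the count is 1.
Comparison with the Bézout bound: 1 ≤ 1 = deg(f)·deg(g), as expected for curves with no common component (the bound is attained).


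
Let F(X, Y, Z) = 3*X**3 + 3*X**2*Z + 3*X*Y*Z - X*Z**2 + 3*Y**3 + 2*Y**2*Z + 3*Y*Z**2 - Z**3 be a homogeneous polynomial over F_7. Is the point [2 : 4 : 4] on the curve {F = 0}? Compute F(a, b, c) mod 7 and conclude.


F(2,4,4) ≡ 3 (mod 7); P is NOT on the curve.

Evaluate F(2, 4, 4) term-by-term (mod 7).
  3*X**3 ↦ 3·8·1·1 = 24
  3*X**2*Z ↦ 3·4·1·4 = 48
  3*X*Y*Z ↦ 3·2·4·4 = 96
  -X*Z**2 ↦ -1·2·1·16 = -32
  3*Y**3 ↦ 3·1·64·1 = 192
  2*Y**2*Z ↦ 2·1·16·4 = 128
  3*Y*Z**2 ↦ 3·1·4·16 = 192
  -Z**3 ↦ -1·1·1·64 = -64
Sum: F(2, 4, 4) = (24) + (48) + (96) + (-32) + (192) + (128) + (192) + (-64) = 584.
Reducing mod 7: 584 ≡ 3 (mod 7).
Since F(a, b, c) ≡ 3 ≠ 0 (mod 7), P does NOT lie on the curve.


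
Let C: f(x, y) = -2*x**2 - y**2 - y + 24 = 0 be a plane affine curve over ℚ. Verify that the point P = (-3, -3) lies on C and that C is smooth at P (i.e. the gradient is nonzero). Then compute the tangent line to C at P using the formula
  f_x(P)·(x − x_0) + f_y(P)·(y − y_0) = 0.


Tangent line at P: 12*x + 5*y + 51 = 0.

Step 1: f(-3, -3) = 0, so P lies on C.
Step 2: partial derivatives
  f_x(x, y) = -4*x, f_y(x, y) = -2*y - 1.
  f_x(P) = 12, f_y(P) = 5 (gradient nonzero, so P is smooth).
Step 3: tangent line at P: 12·(x − -3) + 5·(y − -3) = 0.
Expanding: 12*x + 5*y + 51 = 0.


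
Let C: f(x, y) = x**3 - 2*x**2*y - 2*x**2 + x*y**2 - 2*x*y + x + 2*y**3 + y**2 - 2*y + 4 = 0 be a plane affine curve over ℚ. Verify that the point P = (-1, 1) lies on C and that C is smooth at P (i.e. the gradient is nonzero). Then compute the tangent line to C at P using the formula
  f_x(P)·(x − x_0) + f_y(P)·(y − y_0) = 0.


Tangent line at P: 11*x + 4*y + 7 = 0.

Step 1: f(-1, 1) = 0, so P lies on C.
Step 2: partial derivatives
  f_x(x, y) = 3*x**2 - 4*x*y - 4*x + y**2 - 2*y + 1, f_y(x, y) = -2*x**2 + 2*x*y - 2*x + 6*y**2 + 2*y - 2.
  f_x(P) = 11, f_y(P) = 4 (gradient nonzero, so P is smooth).
Step 3: tangent line at P: 11·(x − -1) + 4·(y − 1) = 0.
Expanding: 11*x + 4*y + 7 = 0.


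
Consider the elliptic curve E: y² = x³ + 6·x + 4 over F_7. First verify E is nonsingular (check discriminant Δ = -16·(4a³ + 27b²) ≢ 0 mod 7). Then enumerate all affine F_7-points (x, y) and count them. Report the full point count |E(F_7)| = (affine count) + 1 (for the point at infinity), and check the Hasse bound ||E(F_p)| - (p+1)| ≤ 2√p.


Affine points = {(0, 2), (0, 5), (1, 2), (1, 5), (3, 0), (4, 1), (4, 6), (6, 2), (6, 5)}; affine count = 9; |E(F_7)| = 10.

Discriminant check: Δ ∝ 4a³ + 27b² = 4·6³ + 27·4² = 4·216 + 27·16 ≡ 1 (mod 7). Nonzero ⇒ E is nonsingular.
For each x ∈ F_7, compute rhs = x³ + 6·x + 4 mod 7, then count y ∈ F_7 with y² ≡ rhs.
  x = 0: rhs = 4, matching y values: 2, 5 (2 points).
  x = 1: rhs = 4, matching y values: 2, 5 (2 points).
  x = 2: rhs = 3, matching y values: none (0 points).
  x = 3: rhs = 0, matching y values: 0 (1 points).
  x = 4: rhs = 1, matching y values: 1, 6 (2 points).
  x = 5: rhs = 5, matching y values: none (0 points).
  x = 6: rhs = 4, matching y values: 2, 5 (2 points).
Total affine count: 9.
Full point count |E(F_7)| = 9 + 1 = 10.
Hasse bound: |10 − (7+1)| = |2| = 2 ≤ 2√7 ≈ 5.2915 ✓.


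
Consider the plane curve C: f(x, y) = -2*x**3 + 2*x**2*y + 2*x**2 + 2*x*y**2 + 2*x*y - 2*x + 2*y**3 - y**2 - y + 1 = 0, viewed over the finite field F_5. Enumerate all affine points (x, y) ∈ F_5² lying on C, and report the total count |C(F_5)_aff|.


Affine F_5-points: {(1, 1), (1, 2), (1, 4), (2, 1), (4, 1)}; count = 5.

For each of the 25 pairs (x, y) ∈ F_5², evaluate f(x, y) mod 5. Record the zeros.
  x = 0: [0↦1, 1↦1, 2↦1, 3↦3, 4↦4]  zeros at y ∈ ∅
  x = 1: [0↦4, 1↦0, 2↦0, 3↦1, 4↦0]  zeros at y ∈ {1, 2, 4}
  x = 2: [0↦4, 1↦0, 2↦4, 3↦3, 4↦4]  zeros at y ∈ {1}
  x = 3: [0↦4, 1↦4, 2↦1, 3↦2, 4↦4]  zeros at y ∈ ∅
  x = 4: [0↦2, 1↦0, 2↦4, 3↦1, 4↦3]  zeros at y ∈ {1}
Collecting zeros: affine points = {(1, 1), (1, 2), (1, 4), (2, 1), (4, 1)}.
Total count |C(F_5)_aff| = 5.


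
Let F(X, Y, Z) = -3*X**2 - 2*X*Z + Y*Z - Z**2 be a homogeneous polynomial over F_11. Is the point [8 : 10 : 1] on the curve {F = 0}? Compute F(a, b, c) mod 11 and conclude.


F(8,10,1) ≡ 10 (mod 11); P is NOT on the curve.

Evaluate F(8, 10, 1) term-by-term (mod 11).
  -3*X**2 ↦ -3·64·1·1 = -192
  -2*X*Z ↦ -2·8·1·1 = -16
  Y*Z ↦ 1·1·10·1 = 10
  -Z**2 ↦ -1·1·1·1 = -1
Sum: F(8, 10, 1) = (-192) + (-16) + (10) + (-1) = -199.
Reducing mod 11: -199 ≡ 10 (mod 11).
Since F(a, b, c) ≡ 10 ≠ 0 (mod 11), P does NOT lie on the curve.


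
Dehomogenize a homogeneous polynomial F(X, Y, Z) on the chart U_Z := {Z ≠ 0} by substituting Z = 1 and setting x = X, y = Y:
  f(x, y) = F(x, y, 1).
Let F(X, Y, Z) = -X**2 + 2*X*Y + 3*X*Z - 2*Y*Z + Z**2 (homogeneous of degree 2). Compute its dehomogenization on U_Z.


f(x, y) = -x**2 + 2*x*y + 3*x - 2*y + 1

On U_Z we set Z = 1. Each monomial c·X^i·Y^j·Z^k in F becomes c·x^i·y^j·1^k = c·x^i·y^j.
Substituting Z = 1: F(X, Y, 1) = -x**2 + 2*x*y + 3*x - 2*y + 1.
Note: deg(f) ≤ deg(F) = 2; strict inequality happens when F is divisible by Z (lost terms).


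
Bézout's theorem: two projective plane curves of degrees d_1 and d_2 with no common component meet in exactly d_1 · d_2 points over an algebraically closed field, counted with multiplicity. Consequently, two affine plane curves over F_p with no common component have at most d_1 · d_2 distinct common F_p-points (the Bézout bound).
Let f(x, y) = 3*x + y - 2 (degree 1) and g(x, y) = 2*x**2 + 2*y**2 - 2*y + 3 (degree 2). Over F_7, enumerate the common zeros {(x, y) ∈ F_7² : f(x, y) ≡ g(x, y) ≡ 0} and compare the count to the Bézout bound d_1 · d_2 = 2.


Common zeros: {(0, 2), (3, 0)}; count = 2; Bézout bound = 2.

deg(f) = 1, deg(g) = 2, so Bézout bound = 2.
Scan x ∈ F_7. For each x, list the y ∈ F_7 with f(x, y) ≡ 0 and those with g(x, y) ≡ 0 (mod 7); the common zeros in that column are the intersection.
  x = 0: f ≡ 0 at y ∈ {2}; g ≡ 0 at y ∈ {2, 6}; common: {2}.
  x = 1: f ≡ 0 at y ∈ {6}; g ≡ 0 at y ∈ ∅; common: ∅.
  x = 2: f ≡ 0 at y ∈ {3}; g ≡ 0 at y ∈ {4}; common: ∅.
  x = 3: f ≡ 0 at y ∈ {0}; g ≡ 0 at y ∈ {0, 1}; common: {0}.
  x = 4: f ≡ 0 at y ∈ {4}; g ≡ 0 at y ∈ {0, 1}; common: ∅.
  x = 5: f ≡ 0 at y ∈ {1}; g ≡ 0 at y ∈ {4}; common: ∅.
  x = 6: f ≡ 0 at y ∈ {5}; g ≡ 0 at y ∈ ∅; common: ∅.
Collecting: common zeros = {(0, 2), (3, 0)}, so the count is 2.
Comparison with the Bézout bound: 2 ≤ 2 = deg(f)·deg(g), as expected for curves with no common component (the bound is attained).


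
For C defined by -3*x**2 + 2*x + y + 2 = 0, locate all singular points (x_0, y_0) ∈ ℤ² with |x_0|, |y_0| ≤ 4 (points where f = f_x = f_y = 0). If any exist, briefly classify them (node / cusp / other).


No singular points in the scanned grid; C is smooth there.

Compute partial derivatives:
  f_x = 2 - 6*x.
  f_y = 1.
f_y = 1 is a nonzero constant, so f_y never vanishes: no point (x, y) can satisfy f = f_x = f_y = 0. In particular no (x, y) ∈ {−4, ..., 4}² is singular; the curve is smooth.


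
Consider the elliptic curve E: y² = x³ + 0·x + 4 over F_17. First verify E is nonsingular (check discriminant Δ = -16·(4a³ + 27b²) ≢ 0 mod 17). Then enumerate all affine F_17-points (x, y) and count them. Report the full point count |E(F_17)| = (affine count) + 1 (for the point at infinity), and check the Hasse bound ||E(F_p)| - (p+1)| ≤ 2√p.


Affine points = {(0, 2), (0, 15), (4, 0), (6, 4), (6, 13), (9, 6), (9, 11), (10, 1), (10, 16), (11, 3), (11, 14), (12, 7), (12, 10), (13, 5), (13, 12), (15, 8), (15, 9)}; affine count = 17; |E(F_17)| = 18.

Discriminant check: Δ ∝ 4a³ + 27b² = 4·0³ + 27·4² = 4·0 + 27·16 ≡ 7 (mod 17). Nonzero ⇒ E is nonsingular.
For each x ∈ F_17, compute rhs = x³ + 0·x + 4 mod 17, then count y ∈ F_17 with y² ≡ rhs.
  x = 0: rhs = 4, matching y values: 2, 15 (2 points).
  x = 1: rhs = 5, matching y values: none (0 points).
  x = 2: rhs = 12, matching y values: none (0 points).
  x = 3: rhs = 14, matching y values: none (0 points).
  x = 4: rhs = 0, matching y values: 0 (1 points).
  x = 5: rhs = 10, matching y values: none (0 points).
  x = 6: rhs = 16, matching y values: 4, 13 (2 points).
  x = 7: rhs = 7, matching y values: none (0 points).
  x = 8: rhs = 6, matching y values: none (0 points).
  x = 9: rhs = 2, matching y values: 6, 11 (2 points).
  x = 10: rhs = 1, matching y values: 1, 16 (2 points).
  x = 11: rhs = 9, matching y values: 3, 14 (2 points).
  x = 12: rhs = 15, matching y values: 7, 10 (2 points).
  x = 13: rhs = 8, matching y values: 5, 12 (2 points).
  x = 14: rhs = 11, matching y values: none (0 points).
  x = 15: rhs = 13, matching y values: 8, 9 (2 points).
  x = 16: rhs = 3, matching y values: none (0 points).
Total affine count: 17.
Full point count |E(F_17)| = 17 + 1 = 18.
Hasse bound: |18 − (17+1)| = |0| = 0 ≤ 2√17 ≈ 8.2462 ✓.


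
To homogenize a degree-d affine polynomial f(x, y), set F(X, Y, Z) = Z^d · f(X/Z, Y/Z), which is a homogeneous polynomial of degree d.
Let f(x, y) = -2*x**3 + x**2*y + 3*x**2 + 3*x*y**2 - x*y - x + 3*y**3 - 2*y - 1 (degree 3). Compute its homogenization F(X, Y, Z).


F(X, Y, Z) = -2*X**3 + X**2*Y + 3*X**2*Z + 3*X*Y**2 - X*Y*Z - X*Z**2 + 3*Y**3 - 2*Y*Z**2 - Z**3

deg(f) = 3.
Substitute x = X/Z, y = Y/Z into f, then multiply by Z^3.
  monomial -2·x^3·y^0 ↦ -2·X^3·Y^0·Z^0.
  monomial 1·x^2·y^1 ↦ 1·X^2·Y^1·Z^0.
  monomial 3·x^2·y^0 ↦ 3·X^2·Y^0·Z^1.
  monomial 3·x^1·y^2 ↦ 3·X^1·Y^2·Z^0.
  monomial -1·x^1·y^1 ↦ -1·X^1·Y^1·Z^1.
  monomial -1·x^1·y^0 ↦ -1·X^1·Y^0·Z^2.
  monomial 3·x^0·y^3 ↦ 3·X^0·Y^3·Z^0.
  monomial -2·x^0·y^1 ↦ -2·X^0·Y^1·Z^2.
  monomial -1·x^0·y^0 ↦ -1·X^0·Y^0·Z^3.
Collecting: F(X, Y, Z) = -2*X**3 + X**2*Y + 3*X**2*Z + 3*X*Y**2 - X*Y*Z - X*Z**2 + 3*Y**3 - 2*Y*Z**2 - Z**3.


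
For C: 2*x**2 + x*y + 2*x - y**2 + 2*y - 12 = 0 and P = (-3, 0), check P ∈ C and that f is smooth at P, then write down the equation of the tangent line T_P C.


Tangent line at P: -10*x - y - 30 = 0.

Step 1: f(-3, 0) = 0, so P lies on C.
Step 2: partial derivatives
  f_x(x, y) = 4*x + y + 2, f_y(x, y) = x - 2*y + 2.
  f_x(P) = -10, f_y(P) = -1 (gradient nonzero, so P is smooth).
Step 3: tangent line at P: -10·(x − -3) + -1·(y − 0) = 0.
Expanding: -10*x - y - 30 = 0.


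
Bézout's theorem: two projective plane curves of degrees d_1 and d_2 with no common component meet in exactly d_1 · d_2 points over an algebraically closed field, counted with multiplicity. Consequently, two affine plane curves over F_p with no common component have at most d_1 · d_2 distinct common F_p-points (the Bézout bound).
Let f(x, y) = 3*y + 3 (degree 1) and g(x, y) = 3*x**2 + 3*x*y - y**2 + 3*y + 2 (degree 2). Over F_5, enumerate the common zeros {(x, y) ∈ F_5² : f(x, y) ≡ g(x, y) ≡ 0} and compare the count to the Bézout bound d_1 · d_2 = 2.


Common zeros: ∅; count = 0; Bézout bound = 2.

deg(f) = 1, deg(g) = 2, so Bézout bound = 2.
Scan x ∈ F_5. For each x, list the y ∈ F_5 with f(x, y) ≡ 0 and those with g(x, y) ≡ 0 (mod 5); the common zeros in that column are the intersection.
  x = 0: f ≡ 0 at y ∈ {4}; g ≡ 0 at y ∈ ∅; common: ∅.
  x = 1: f ≡ 0 at y ∈ {4}; g ≡ 0 at y ∈ {0, 1}; common: ∅.
  x = 2: f ≡ 0 at y ∈ {4}; g ≡ 0 at y ∈ ∅; common: ∅.
  x = 3: f ≡ 0 at y ∈ {4}; g ≡ 0 at y ∈ {1}; common: ∅.
  x = 4: f ≡ 0 at y ∈ {4}; g ≡ 0 at y ∈ {0}; common: ∅.
Collecting: common zeros = ∅, so the count is 0.
Comparison with the Bézout bound: 0 ≤ 2 = deg(f)·deg(g), as expected for curves with no common component (the affine F_5-count falls short of the bound because intersections may lie at infinity, over extension fields, or carry multiplicity).


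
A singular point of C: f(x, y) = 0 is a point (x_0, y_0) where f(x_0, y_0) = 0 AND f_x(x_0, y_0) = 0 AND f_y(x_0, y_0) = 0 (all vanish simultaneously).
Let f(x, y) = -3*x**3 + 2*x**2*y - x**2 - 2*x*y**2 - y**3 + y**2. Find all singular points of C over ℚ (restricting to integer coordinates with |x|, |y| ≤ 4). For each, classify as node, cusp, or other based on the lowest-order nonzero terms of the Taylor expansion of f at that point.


Singular points: {(0, 0)}; classification: node.

Compute partial derivatives:
  f_x = -9*x**2 + 4*x*y - 2*x - 2*y**2.
  f_y = 2*x**2 - 4*x*y - 3*y**2 + 2*y.
Scan x_0 ∈ {−4, ..., 4}. For each x_0, f_y(x_0, y) is a polynomial in y; find its integer roots y ∈ {−4, ..., 4}, then test f_x and f at those candidates.
  x = -4: f_y(-4, y) = -3*y**2 + 18*y + 32; no integer root y with |y| ≤ 4.
  x = -3: f_y(-3, y) = -3*y**2 + 14*y + 18; no integer root y with |y| ≤ 4.
  x = -2: f_y(-2, y) = -3*y**2 + 10*y + 8; vanishes at y ∈ {4}. (-2, 4): f_x = -96 ≠ 0.
  x = -1: f_y(-1, y) = -3*y**2 + 6*y + 2; no integer root y with |y| ≤ 4.
  x = 0: f_y(0, y) = -3*y**2 + 2*y; vanishes at y ∈ {0}. (0, 0): f_x = 0, f = 0 — SINGULAR.
  x = 1: f_y(1, y) = -3*y**2 - 2*y + 2; no integer root y with |y| ≤ 4.
  x = 2: f_y(2, y) = -3*y**2 - 6*y + 8; no integer root y with |y| ≤ 4.
  x = 3: f_y(3, y) = -3*y**2 - 10*y + 18; no integer root y with |y| ≤ 4.
  x = 4: f_y(4, y) = -3*y**2 - 14*y + 32; no integer root y with |y| ≤ 4.
Only singular point on the grid: (0, 0).
Classify: substitute x = 0 + u, y = 0 + v and expand: f = -3*u**3 + 2*u**2*v - u**2 - 2*u*v**2 - v**3 + v**2.
No constant or linear terms (consistent with a singular point). Quadratic part: -u**2 + v**2. Cubic part: -3*u**3 + 2*u**2*v - 2*u*v**2 - v**3.
The quadratic part v**2 - u**2 = (v − u)(v + u) splits into two distinct linear factors, so there are two distinct tangent lines y − 0 = ±(x − 0) — this is a node (ordinary double point).
Classification: node.


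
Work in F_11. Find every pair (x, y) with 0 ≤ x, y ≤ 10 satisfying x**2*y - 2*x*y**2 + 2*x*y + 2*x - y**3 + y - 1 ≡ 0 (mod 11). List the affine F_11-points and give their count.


Affine F_11-points: {(0, 5), (1, 5), (2, 3), (2, 7), (2, 8), (5, 2), (5, 3), (5, 7), (6, 0), (7, 2), (9, 8), (10, 10)}; count = 12.

For each of the 121 pairs (x, y) ∈ F_11², evaluate f(x, y) mod 11. Record the zeros.
  x = 0: [0↦10, 1↦10, 2↦4, 3↦8, 4↦5, 5↦0, 6↦9, 7↦4, 8↦1, 9↦5, 10↦10]  zeros at y ∈ {5}
  x = 1: [0↦1, 1↦2, 2↦4, 3↦1, 4↦9, 5↦0, 6↦1, 7↦6, 8↦9, 9↦4, 10↦7]  zeros at y ∈ {5}
  x = 2: [0↦3, 1↦7, 2↦8, 3↦0, 4↦10, 5↦10, 6↦5, 7↦0, 8↦0, 9↦10, 10↦2]  zeros at y ∈ {3, 7, 8}
  x = 3: [0↦5, 1↦3, 2↦5, 3↦5, 4↦8, 5↦8, 6↦10, 7↦8, 8↦7, 9↦1, 10↦6]  zeros at y ∈ ∅
  x = 4: [0↦7, 1↦1, 2↦6, 3↦5, 4↦3, 5↦5, 6↦5, 7↦8, 8↦8, 9↦10, 10↦8]  zeros at y ∈ ∅
  x = 5: [0↦9, 1↦1, 2↦0, 3↦0, 4↦6, 5↦1, 6↦1, 7↦0, 8↦3, 9↦4, 10↦8]  zeros at y ∈ {2, 3, 7}
  x = 6: [0↦0, 1↦3, 2↦9, 3↦1, 4↦6, 5↦7, 6↦9, 7↦6, 8↦3, 9↦5, 10↦6]  zeros at y ∈ {0}
  x = 7: [0↦2, 1↦7, 2↦0, 3↦8, 4↦3, 5↦1, 6↦7, 7↦4, 8↦8, 9↦2, 10↦2]  zeros at y ∈ {2}
  x = 8: [0↦4, 1↦2, 2↦6, 3↦10, 4↦8, 5↦5, 6↦6, 7↦5, 8↦7, 9↦6, 10↦7]  zeros at y ∈ ∅
  x = 9: [0↦6, 1↦10, 2↦5, 3↦7, 4↦10, 5↦8, 6↦6, 7↦9, 8↦0, 9↦6, 10↦10]  zeros at y ∈ {8}
  x = 10: [0↦8, 1↦9, 2↦8, 3↦10, 4↦9, 5↦10, 6↦7, 7↦5, 8↦9, 9↦2, 10↦0]  zeros at y ∈ {10}
Collecting zeros: affine points = {(0, 5), (1, 5), (2, 3), (2, 7), (2, 8), (5, 2), (5, 3), (5, 7), (6, 0), (7, 2), (9, 8), (10, 10)}.
Total count |C(F_11)_aff| = 12.


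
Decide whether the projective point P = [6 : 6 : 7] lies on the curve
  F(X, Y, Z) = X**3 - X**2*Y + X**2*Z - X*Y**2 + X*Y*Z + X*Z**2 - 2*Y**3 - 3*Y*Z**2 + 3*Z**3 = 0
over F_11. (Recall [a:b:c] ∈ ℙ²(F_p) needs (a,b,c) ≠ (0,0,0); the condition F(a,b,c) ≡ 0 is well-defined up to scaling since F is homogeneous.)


F(6,6,7) ≡ 0 (mod 11); P is on the curve.

Evaluate F(6, 6, 7) term-by-term (mod 11).
  X**3 ↦ 1·216·1·1 = 216
  -X**2*Y ↦ -1·36·6·1 = -216
  X**2*Z ↦ 1·36·1·7 = 252
  -X*Y**2 ↦ -1·6·36·1 = -216
  X*Y*Z ↦ 1·6·6·7 = 252
  X*Z**2 ↦ 1·6·1·49 = 294
  -2*Y**3 ↦ -2·1·216·1 = -432
  -3*Y*Z**2 ↦ -3·1·6·49 = -882
  3*Z**3 ↦ 3·1·1·343 = 1029
Sum: F(6, 6, 7) = (216) + (-216) + (252) + (-216) + (252) + (294) + (-432) + (-882) + (1029) = 297.
Reducing mod 11: 297 ≡ 0 (mod 11).
Since F(a, b, c) ≡ 0 (mod 11), P lies on the curve.


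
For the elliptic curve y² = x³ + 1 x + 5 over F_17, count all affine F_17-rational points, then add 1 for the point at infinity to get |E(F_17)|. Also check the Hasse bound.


Affine points = {(2, 7), (2, 10), (3, 1), (3, 16), (5, 4), (5, 13), (7, 7), (7, 10), (8, 7), (8, 10), (11, 2), (11, 15), (14, 3), (14, 14)}; affine count = 14; |E(F_17)| = 15.

Discriminant check: Δ ∝ 4a³ + 27b² = 4·1³ + 27·5² = 4·1 + 27·25 ≡ 16 (mod 17). Nonzero ⇒ E is nonsingular.
For each x ∈ F_17, compute rhs = x³ + 1·x + 5 mod 17, then count y ∈ F_17 with y² ≡ rhs.
  x = 0: rhs = 5, matching y values: none (0 points).
  x = 1: rhs = 7, matching y values: none (0 points).
  x = 2: rhs = 15, matching y values: 7, 10 (2 points).
  x = 3: rhs = 1, matching y values: 1, 16 (2 points).
  x = 4: rhs = 5, matching y values: none (0 points).
  x = 5: rhs = 16, matching y values: 4, 13 (2 points).
  x = 6: rhs = 6, matching y values: none (0 points).
  x = 7: rhs = 15, matching y values: 7, 10 (2 points).
  x = 8: rhs = 15, matching y values: 7, 10 (2 points).
  x = 9: rhs = 12, matching y values: none (0 points).
  x = 10: rhs = 12, matching y values: none (0 points).
  x = 11: rhs = 4, matching y values: 2, 15 (2 points).
  x = 12: rhs = 11, matching y values: none (0 points).
  x = 13: rhs = 5, matching y values: none (0 points).
  x = 14: rhs = 9, matching y values: 3, 14 (2 points).
  x = 15: rhs = 12, matching y values: none (0 points).
  x = 16: rhs = 3, matching y values: none (0 points).
Total affine count: 14.
Full point count |E(F_17)| = 14 + 1 = 15.
Hasse bound: |15 − (17+1)| = |-3| = 3 ≤ 2√17 ≈ 8.2462 ✓.


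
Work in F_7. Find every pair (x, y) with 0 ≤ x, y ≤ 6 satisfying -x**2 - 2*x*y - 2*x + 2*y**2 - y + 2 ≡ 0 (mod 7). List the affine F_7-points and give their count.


Affine F_7-points: {(5, 1)}; count = 1.

For each of the 49 pairs (x, y) ∈ F_7², evaluate f(x, y) mod 7. Record the zeros.
  x = 0: [0↦2, 1↦3, 2↦1, 3↦3, 4↦2, 5↦5, 6↦5]  zeros at y ∈ ∅
  x = 1: [0↦6, 1↦5, 2↦1, 3↦1, 4↦5, 5↦6, 6↦4]  zeros at y ∈ ∅
  x = 2: [0↦1, 1↦5, 2↦6, 3↦4, 4↦6, 5↦5, 6↦1]  zeros at y ∈ ∅
  x = 3: [0↦1, 1↦3, 2↦2, 3↦5, 4↦5, 5↦2, 6↦3]  zeros at y ∈ ∅
  x = 4: [0↦6, 1↦6, 2↦3, 3↦4, 4↦2, 5↦4, 6↦3]  zeros at y ∈ ∅
  x = 5: [0↦2, 1↦0, 2↦2, 3↦1, 4↦4, 5↦4, 6↦1]  zeros at y ∈ {1}
  x = 6: [0↦3, 1↦6, 2↦6, 3↦3, 4↦4, 5↦2, 6↦4]  zeros at y ∈ ∅
Collecting zeros: affine points = {(5, 1)}.
Total count |C(F_7)_aff| = 1.


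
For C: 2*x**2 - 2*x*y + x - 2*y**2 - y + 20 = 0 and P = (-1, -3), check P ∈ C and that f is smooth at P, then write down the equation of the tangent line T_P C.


Tangent line at P: 3*x + 13*y + 42 = 0.

Step 1: f(-1, -3) = 0, so P lies on C.
Step 2: partial derivatives
  f_x(x, y) = 4*x - 2*y + 1, f_y(x, y) = -2*x - 4*y - 1.
  f_x(P) = 3, f_y(P) = 13 (gradient nonzero, so P is smooth).
Step 3: tangent line at P: 3·(x − -1) + 13·(y − -3) = 0.
Expanding: 3*x + 13*y + 42 = 0.


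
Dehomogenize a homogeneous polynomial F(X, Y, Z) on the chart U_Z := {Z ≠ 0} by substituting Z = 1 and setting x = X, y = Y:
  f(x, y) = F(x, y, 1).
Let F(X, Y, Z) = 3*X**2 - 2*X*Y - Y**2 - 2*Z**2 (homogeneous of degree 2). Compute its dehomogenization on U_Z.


f(x, y) = 3*x**2 - 2*x*y - y**2 - 2

On U_Z we set Z = 1. Each monomial c·X^i·Y^j·Z^k in F becomes c·x^i·y^j·1^k = c·x^i·y^j.
Substituting Z = 1: F(X, Y, 1) = 3*x**2 - 2*x*y - y**2 - 2.
Note: deg(f) ≤ deg(F) = 2; strict inequality happens when F is divisible by Z (lost terms).


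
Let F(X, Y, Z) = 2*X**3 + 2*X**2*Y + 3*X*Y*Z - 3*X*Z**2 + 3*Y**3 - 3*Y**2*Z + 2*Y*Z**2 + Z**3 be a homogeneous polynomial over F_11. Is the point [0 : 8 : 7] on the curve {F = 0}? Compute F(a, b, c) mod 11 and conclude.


F(0,8,7) ≡ 10 (mod 11); P is NOT on the curve.

Evaluate F(0, 8, 7) term-by-term (mod 11).
  2*X**3 ↦ 2·0·1·1 = 0
  2*X**2*Y ↦ 2·0·8·1 = 0
  3*X*Y*Z ↦ 3·0·8·7 = 0
  -3*X*Z**2 ↦ -3·0·1·49 = 0
  3*Y**3 ↦ 3·1·512·1 = 1536
  -3*Y**2*Z ↦ -3·1·64·7 = -1344
  2*Y*Z**2 ↦ 2·1·8·49 = 784
  Z**3 ↦ 1·1·1·343 = 343
Sum: F(0, 8, 7) = (0) + (0) + (0) + (0) + (1536) + (-1344) + (784) + (343) = 1319.
Reducing mod 11: 1319 ≡ 10 (mod 11).
Since F(a, b, c) ≡ 10 ≠ 0 (mod 11), P does NOT lie on the curve.


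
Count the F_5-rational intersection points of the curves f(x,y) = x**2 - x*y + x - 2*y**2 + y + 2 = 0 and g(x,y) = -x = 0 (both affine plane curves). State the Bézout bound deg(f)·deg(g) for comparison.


Common zeros: ∅; count = 0; Bézout bound = 2.

deg(f) = 2, deg(g) = 1, so Bézout bound = 2.
Scan x ∈ F_5. For each x, list the y ∈ F_5 with f(x, y) ≡ 0 and those with g(x, y) ≡ 0 (mod 5); the common zeros in that column are the intersection.
  x = 0: f ≡ 0 at y ∈ ∅; g ≡ 0 at y ∈ {0, 1, 2, 3, 4}; common: ∅.
  x = 1: f ≡ 0 at y ∈ ∅; g ≡ 0 at y ∈ ∅; common: ∅.
  x = 2: f ≡ 0 at y ∈ {1}; g ≡ 0 at y ∈ ∅; common: ∅.
  x = 3: f ≡ 0 at y ∈ {1, 3}; g ≡ 0 at y ∈ ∅; common: ∅.
  x = 4: f ≡ 0 at y ∈ {3}; g ≡ 0 at y ∈ ∅; common: ∅.
Collecting: common zeros = ∅, so the count is 0.
Comparison with the Bézout bound: 0 ≤ 2 = deg(f)·deg(g), as expected for curves with no common component (the affine F_5-count falls short of the bound because intersections may lie at infinity, over extension fields, or carry multiplicity).


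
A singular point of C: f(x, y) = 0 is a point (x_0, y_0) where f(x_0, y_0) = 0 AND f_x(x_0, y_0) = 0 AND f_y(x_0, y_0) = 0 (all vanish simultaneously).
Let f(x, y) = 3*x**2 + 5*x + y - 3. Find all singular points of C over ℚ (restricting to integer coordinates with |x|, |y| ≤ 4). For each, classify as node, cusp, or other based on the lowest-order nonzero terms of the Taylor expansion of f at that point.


No singular points in the scanned grid; C is smooth there.

Compute partial derivatives:
  f_x = 6*x + 5.
  f_y = 1.
f_y = 1 is a nonzero constant, so f_y never vanishes: no point (x, y) can satisfy f = f_x = f_y = 0. In particular no (x, y) ∈ {−4, ..., 4}² is singular; the curve is smooth.


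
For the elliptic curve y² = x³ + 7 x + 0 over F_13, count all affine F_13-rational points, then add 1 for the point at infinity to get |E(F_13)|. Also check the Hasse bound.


Affine points = {(0, 0), (2, 3), (2, 10), (3, 3), (3, 10), (4, 1), (4, 12), (5, 2), (5, 11), (8, 3), (8, 10), (9, 5), (9, 8), (10, 2), (10, 11), (11, 2), (11, 11)}; affine count = 17; |E(F_13)| = 18.

Discriminant check: Δ ∝ 4a³ + 27b² = 4·7³ + 27·0² = 4·343 + 27·0 ≡ 7 (mod 13). Nonzero ⇒ E is nonsingular.
For each x ∈ F_13, compute rhs = x³ + 7·x + 0 mod 13, then count y ∈ F_13 with y² ≡ rhs.
  x = 0: rhs = 0, matching y values: 0 (1 points).
  x = 1: rhs = 8, matching y values: none (0 points).
  x = 2: rhs = 9, matching y values: 3, 10 (2 points).
  x = 3: rhs = 9, matching y values: 3, 10 (2 points).
  x = 4: rhs = 1, matching y values: 1, 12 (2 points).
  x = 5: rhs = 4, matching y values: 2, 11 (2 points).
  x = 6: rhs = 11, matching y values: none (0 points).
  x = 7: rhs = 2, matching y values: none (0 points).
  x = 8: rhs = 9, matching y values: 3, 10 (2 points).
  x = 9: rhs = 12, matching y values: 5, 8 (2 points).
  x = 10: rhs = 4, matching y values: 2, 11 (2 points).
  x = 11: rhs = 4, matching y values: 2, 11 (2 points).
  x = 12: rhs = 5, matching y values: none (0 points).
Total affine count: 17.
Full point count |E(F_13)| = 17 + 1 = 18.
Hasse bound: |18 − (13+1)| = |4| = 4 ≤ 2√13 ≈ 7.2111 ✓.


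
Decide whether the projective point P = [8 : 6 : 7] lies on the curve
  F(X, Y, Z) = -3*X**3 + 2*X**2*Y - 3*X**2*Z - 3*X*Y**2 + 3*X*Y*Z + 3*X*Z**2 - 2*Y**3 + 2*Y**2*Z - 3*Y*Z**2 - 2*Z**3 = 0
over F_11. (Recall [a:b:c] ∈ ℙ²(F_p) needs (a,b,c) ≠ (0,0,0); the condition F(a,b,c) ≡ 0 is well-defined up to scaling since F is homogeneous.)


F(8,6,7) ≡ 0 (mod 11); P is on the curve.

Evaluate F(8, 6, 7) term-by-term (mod 11).
  -3*X**3 ↦ -3·512·1·1 = -1536
  2*X**2*Y ↦ 2·64·6·1 = 768
  -3*X**2*Z ↦ -3·64·1·7 = -1344
  -3*X*Y**2 ↦ -3·8·36·1 = -864
  3*X*Y*Z ↦ 3·8·6·7 = 1008
  3*X*Z**2 ↦ 3·8·1·49 = 1176
  -2*Y**3 ↦ -2·1·216·1 = -432
  2*Y**2*Z ↦ 2·1·36·7 = 504
  -3*Y*Z**2 ↦ -3·1·6·49 = -882
  -2*Z**3 ↦ -2·1·1·343 = -686
Sum: F(8, 6, 7) = (-1536) + (768) + (-1344) + (-864) + (1008) + (1176) + (-432) + (504) + (-882) + (-686) = -2288.
Reducing mod 11: -2288 ≡ 0 (mod 11).
Since F(a, b, c) ≡ 0 (mod 11), P lies on the curve.


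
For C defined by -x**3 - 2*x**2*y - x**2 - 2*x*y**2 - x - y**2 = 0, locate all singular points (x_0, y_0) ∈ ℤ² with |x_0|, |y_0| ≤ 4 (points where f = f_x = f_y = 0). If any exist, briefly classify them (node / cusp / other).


Singular points: {(-1, 1)}; classification: cusp.

Compute partial derivatives:
  f_x = -3*x**2 - 4*x*y - 2*x - 2*y**2 - 1.
  f_y = -2*x**2 - 4*x*y - 2*y.
Scan x_0 ∈ {−4, ..., 4}. For each x_0, f_y(x_0, y) is a polynomial in y; find its integer roots y ∈ {−4, ..., 4}, then test f_x and f at those candidates.
  x = -4: f_y(-4, y) = 14*y - 32; no integer root y with |y| ≤ 4.
  x = -3: f_y(-3, y) = 10*y - 18; no integer root y with |y| ≤ 4.
  x = -2: f_y(-2, y) = 6*y - 8; no integer root y with |y| ≤ 4.
  x = -1: f_y(-1, y) = 2*y - 2; vanishes at y ∈ {1}. (-1, 1): f_x = 0, f = 0 — SINGULAR.
  x = 0: f_y(0, y) = -2*y; vanishes at y ∈ {0}. (0, 0): f_x = -1 ≠ 0.
  x = 1: f_y(1, y) = -6*y - 2; no integer root y with |y| ≤ 4.
  x = 2: f_y(2, y) = -10*y - 8; no integer root y with |y| ≤ 4.
  x = 3: f_y(3, y) = -14*y - 18; no integer root y with |y| ≤ 4.
  x = 4: f_y(4, y) = -18*y - 32; no integer root y with |y| ≤ 4.
Only singular point on the grid: (-1, 1).
Classify: substitute x = -1 + u, y = 1 + v and expand: f = -u**3 - 2*u**2*v - 2*u*v**2 + v**2.
No constant or linear terms (consistent with a singular point). Quadratic part: v**2. Cubic part: -u**3 - 2*u**2*v - 2*u*v**2.
The quadratic part v**2 is a perfect square, so there is a single (double) tangent line v = 0, i.e. y = 1. Restricting the cubic part to that line (v = 0) leaves -u**3 ≠ 0, so f is not divisible by v and the branch is v² ≈ u**3 to lowest order — this is a cusp.
Classification: cusp.


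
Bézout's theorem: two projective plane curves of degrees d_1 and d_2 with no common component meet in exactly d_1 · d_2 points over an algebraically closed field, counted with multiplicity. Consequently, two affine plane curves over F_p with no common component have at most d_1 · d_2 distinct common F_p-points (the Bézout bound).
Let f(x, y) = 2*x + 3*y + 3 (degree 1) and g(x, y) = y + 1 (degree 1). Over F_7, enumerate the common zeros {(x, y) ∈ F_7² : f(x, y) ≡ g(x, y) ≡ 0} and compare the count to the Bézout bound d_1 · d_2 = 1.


Common zeros: {(0, 6)}; count = 1; Bézout bound = 1.

deg(f) = 1, deg(g) = 1, so Bézout bound = 1.
Scan x ∈ F_7. For each x, list the y ∈ F_7 with f(x, y) ≡ 0 and those with g(x, y) ≡ 0 (mod 7); the common zeros in that column are the intersection.
  x = 0: f ≡ 0 at y ∈ {6}; g ≡ 0 at y ∈ {6}; common: {6}.
  x = 1: f ≡ 0 at y ∈ {3}; g ≡ 0 at y ∈ {6}; common: ∅.
  x = 2: f ≡ 0 at y ∈ {0}; g ≡ 0 at y ∈ {6}; common: ∅.
  x = 3: f ≡ 0 at y ∈ {4}; g ≡ 0 at y ∈ {6}; common: ∅.
  x = 4: f ≡ 0 at y ∈ {1}; g ≡ 0 at y ∈ {6}; common: ∅.
  x = 5: f ≡ 0 at y ∈ {5}; g ≡ 0 at y ∈ {6}; common: ∅.
  x = 6: f ≡ 0 at y ∈ {2}; g ≡ 0 at y ∈ {6}; common: ∅.
Collecting: common zeros = {(0, 6)}, so the count is 1.
Comparison with the Bézout bound: 1 ≤ 1 = deg(f)·deg(g), as expected for curves with no common component (the bound is attained).


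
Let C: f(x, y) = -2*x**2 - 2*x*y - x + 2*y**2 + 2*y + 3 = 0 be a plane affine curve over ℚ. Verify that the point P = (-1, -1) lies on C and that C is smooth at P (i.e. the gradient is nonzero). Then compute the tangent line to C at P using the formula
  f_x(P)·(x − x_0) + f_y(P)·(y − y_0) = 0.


Tangent line at P: 5*x + 5 = 0.

Step 1: f(-1, -1) = 0, so P lies on C.
Step 2: partial derivatives
  f_x(x, y) = -4*x - 2*y - 1, f_y(x, y) = -2*x + 4*y + 2.
  f_x(P) = 5, f_y(P) = 0 (gradient nonzero, so P is smooth).
Step 3: tangent line at P: 5·(x − -1) + 0·(y − -1) = 0.
Expanding: 5*x + 5 = 0.


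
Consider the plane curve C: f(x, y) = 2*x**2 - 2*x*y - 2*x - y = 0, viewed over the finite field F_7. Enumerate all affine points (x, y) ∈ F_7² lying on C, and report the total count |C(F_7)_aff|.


Affine F_7-points: {(0, 0), (1, 0), (2, 5), (4, 5), (5, 3), (6, 3)}; count = 6.

For each of the 49 pairs (x, y) ∈ F_7², evaluate f(x, y) mod 7. Record the zeros.
  x = 0: [0↦0, 1↦6, 2↦5, 3↦4, 4↦3, 5↦2, 6↦1]  zeros at y ∈ {0}
  x = 1: [0↦0, 1↦4, 2↦1, 3↦5, 4↦2, 5↦6, 6↦3]  zeros at y ∈ {0}
  x = 2: [0↦4, 1↦6, 2↦1, 3↦3, 4↦5, 5↦0, 6↦2]  zeros at y ∈ {5}
  x = 3: [0↦5, 1↦5, 2↦5, 3↦5, 4↦5, 5↦5, 6↦5]  zeros at y ∈ ∅
  x = 4: [0↦3, 1↦1, 2↦6, 3↦4, 4↦2, 5↦0, 6↦5]  zeros at y ∈ {5}
  x = 5: [0↦5, 1↦1, 2↦4, 3↦0, 4↦3, 5↦6, 6↦2]  zeros at y ∈ {3}
  x = 6: [0↦4, 1↦5, 2↦6, 3↦0, 4↦1, 5↦2, 6↦3]  zeros at y ∈ {3}
Collecting zeros: affine points = {(0, 0), (1, 0), (2, 5), (4, 5), (5, 3), (6, 3)}.
Total count |C(F_7)_aff| = 6.


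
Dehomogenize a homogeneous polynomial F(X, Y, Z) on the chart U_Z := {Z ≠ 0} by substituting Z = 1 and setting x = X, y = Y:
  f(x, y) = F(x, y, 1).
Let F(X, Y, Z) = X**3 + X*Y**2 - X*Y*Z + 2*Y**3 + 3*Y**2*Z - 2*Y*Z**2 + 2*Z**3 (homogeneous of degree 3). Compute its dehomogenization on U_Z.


f(x, y) = x**3 + x*y**2 - x*y + 2*y**3 + 3*y**2 - 2*y + 2

On U_Z we set Z = 1. Each monomial c·X^i·Y^j·Z^k in F becomes c·x^i·y^j·1^k = c·x^i·y^j.
Substituting Z = 1: F(X, Y, 1) = x**3 + x*y**2 - x*y + 2*y**3 + 3*y**2 - 2*y + 2.
Note: deg(f) ≤ deg(F) = 3; strict inequality happens when F is divisible by Z (lost terms).


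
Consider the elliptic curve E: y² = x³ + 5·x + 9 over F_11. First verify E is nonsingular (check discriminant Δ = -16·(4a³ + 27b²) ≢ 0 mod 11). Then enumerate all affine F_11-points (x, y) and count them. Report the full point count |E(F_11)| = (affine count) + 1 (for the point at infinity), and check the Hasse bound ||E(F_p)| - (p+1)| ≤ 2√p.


Affine points = {(0, 3), (0, 8), (1, 2), (1, 9), (2, 4), (2, 7), (4, 4), (4, 7), (5, 4), (5, 7), (8, 0), (10, 5), (10, 6)}; affine count = 13; |E(F_11)| = 14.

Discriminant check: Δ ∝ 4a³ + 27b² = 4·5³ + 27·9² = 4·125 + 27·81 ≡ 3 (mod 11). Nonzero ⇒ E is nonsingular.
For each x ∈ F_11, compute rhs = x³ + 5·x + 9 mod 11, then count y ∈ F_11 with y² ≡ rhs.
  x = 0: rhs = 9, matching y values: 3, 8 (2 points).
  x = 1: rhs = 4, matching y values: 2, 9 (2 points).
  x = 2: rhs = 5, matching y values: 4, 7 (2 points).
  x = 3: rhs = 7, matching y values: none (0 points).
  x = 4: rhs = 5, matching y values: 4, 7 (2 points).
  x = 5: rhs = 5, matching y values: 4, 7 (2 points).
  x = 6: rhs = 2, matching y values: none (0 points).
  x = 7: rhs = 2, matching y values: none (0 points).
  x = 8: rhs = 0, matching y values: 0 (1 points).
  x = 9: rhs = 2, matching y values: none (0 points).
  x = 10: rhs = 3, matching y values: 5, 6 (2 points).
Total affine count: 13.
Full point count |E(F_11)| = 13 + 1 = 14.
Hasse bound: |14 − (11+1)| = |2| = 2 ≤ 2√11 ≈ 6.6332 ✓.


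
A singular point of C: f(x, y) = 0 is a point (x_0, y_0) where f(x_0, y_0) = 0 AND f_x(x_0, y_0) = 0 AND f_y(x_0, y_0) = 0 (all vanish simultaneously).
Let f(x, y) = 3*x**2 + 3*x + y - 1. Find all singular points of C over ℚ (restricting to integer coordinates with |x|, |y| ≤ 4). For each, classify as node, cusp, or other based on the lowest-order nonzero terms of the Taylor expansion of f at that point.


No singular points in the scanned grid; C is smooth there.

Compute partial derivatives:
  f_x = 6*x + 3.
  f_y = 1.
f_y = 1 is a nonzero constant, so f_y never vanishes: no point (x, y) can satisfy f = f_x = f_y = 0. In particular no (x, y) ∈ {−4, ..., 4}² is singular; the curve is smooth.


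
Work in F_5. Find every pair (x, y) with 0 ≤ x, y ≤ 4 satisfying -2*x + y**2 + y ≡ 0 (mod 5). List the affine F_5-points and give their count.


Affine F_5-points: {(0, 0), (0, 4), (1, 1), (1, 3), (3, 2)}; count = 5.

For each of the 25 pairs (x, y) ∈ F_5², evaluate f(x, y) mod 5. Record the zeros.
  x = 0: [0↦0, 1↦2, 2↦1, 3↦2, 4↦0]  zeros at y ∈ {0, 4}
  x = 1: [0↦3, 1↦0, 2↦4, 3↦0, 4↦3]  zeros at y ∈ {1, 3}
  x = 2: [0↦1, 1↦3, 2↦2, 3↦3, 4↦1]  zeros at y ∈ ∅
  x = 3: [0↦4, 1↦1, 2↦0, 3↦1, 4↦4]  zeros at y ∈ {2}
  x = 4: [0↦2, 1↦4, 2↦3, 3↦4, 4↦2]  zeros at y ∈ ∅
Collecting zeros: affine points = {(0, 0), (0, 4), (1, 1), (1, 3), (3, 2)}.
Total count |C(F_5)_aff| = 5.


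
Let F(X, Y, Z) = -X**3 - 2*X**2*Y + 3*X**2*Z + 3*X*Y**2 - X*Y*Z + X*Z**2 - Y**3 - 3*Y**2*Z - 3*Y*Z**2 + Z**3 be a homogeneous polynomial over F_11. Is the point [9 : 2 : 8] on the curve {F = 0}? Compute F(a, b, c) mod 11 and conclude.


F(9,2,8) ≡ 3 (mod 11); P is NOT on the curve.

Evaluate F(9, 2, 8) term-by-term (mod 11).
  -X**3 ↦ -1·729·1·1 = -729
  -2*X**2*Y ↦ -2·81·2·1 = -324
  3*X**2*Z ↦ 3·81·1·8 = 1944
  3*X*Y**2 ↦ 3·9·4·1 = 108
  -X*Y*Z ↦ -1·9·2·8 = -144
  X*Z**2 ↦ 1·9·1·64 = 576
  -Y**3 ↦ -1·1·8·1 = -8
  -3*Y**2*Z ↦ -3·1·4·8 = -96
  -3*Y*Z**2 ↦ -3·1·2·64 = -384
  Z**3 ↦ 1·1·1·512 = 512
Sum: F(9, 2, 8) = (-729) + (-324) + (1944) + (108) + (-144) + (576) + (-8) + (-96) + (-384) + (512) = 1455.
Reducing mod 11: 1455 ≡ 3 (mod 11).
Since F(a, b, c) ≡ 3 ≠ 0 (mod 11), P does NOT lie on the curve.


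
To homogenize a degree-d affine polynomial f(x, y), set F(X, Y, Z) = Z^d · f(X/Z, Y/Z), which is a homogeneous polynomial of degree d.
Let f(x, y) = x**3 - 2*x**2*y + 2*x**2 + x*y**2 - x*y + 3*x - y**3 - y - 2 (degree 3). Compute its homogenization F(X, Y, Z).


F(X, Y, Z) = X**3 - 2*X**2*Y + 2*X**2*Z + X*Y**2 - X*Y*Z + 3*X*Z**2 - Y**3 - Y*Z**2 - 2*Z**3

deg(f) = 3.
Substitute x = X/Z, y = Y/Z into f, then multiply by Z^3.
  monomial 1·x^3·y^0 ↦ 1·X^3·Y^0·Z^0.
  monomial -2·x^2·y^1 ↦ -2·X^2·Y^1·Z^0.
  monomial 2·x^2·y^0 ↦ 2·X^2·Y^0·Z^1.
  monomial 1·x^1·y^2 ↦ 1·X^1·Y^2·Z^0.
  monomial -1·x^1·y^1 ↦ -1·X^1·Y^1·Z^1.
  monomial 3·x^1·y^0 ↦ 3·X^1·Y^0·Z^2.
  monomial -1·x^0·y^3 ↦ -1·X^0·Y^3·Z^0.
  monomial -1·x^0·y^1 ↦ -1·X^0·Y^1·Z^2.
  monomial -2·x^0·y^0 ↦ -2·X^0·Y^0·Z^3.
Collecting: F(X, Y, Z) = X**3 - 2*X**2*Y + 2*X**2*Z + X*Y**2 - X*Y*Z + 3*X*Z**2 - Y**3 - Y*Z**2 - 2*Z**3.


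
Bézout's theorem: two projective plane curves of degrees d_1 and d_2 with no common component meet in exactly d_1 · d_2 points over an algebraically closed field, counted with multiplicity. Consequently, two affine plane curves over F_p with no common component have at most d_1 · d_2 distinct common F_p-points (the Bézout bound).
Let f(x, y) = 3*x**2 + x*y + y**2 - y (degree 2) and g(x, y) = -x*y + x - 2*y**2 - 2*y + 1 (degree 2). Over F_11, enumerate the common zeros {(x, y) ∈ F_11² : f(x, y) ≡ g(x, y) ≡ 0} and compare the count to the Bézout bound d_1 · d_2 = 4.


Common zeros: ∅; count = 0; Bézout bound = 4.

deg(f) = 2, deg(g) = 2, so Bézout bound = 4.
Scan x ∈ F_11. For each x, list the y ∈ F_11 with f(x, y) ≡ 0 and those with g(x, y) ≡ 0 (mod 11); the common zeros in that column are the intersection.
  x = 0: f ≡ 0 at y ∈ {0, 1}; g ≡ 0 at y ∈ {2, 8}; common: ∅.
  x = 1: f ≡ 0 at y ∈ ∅; g ≡ 0 at y ∈ {6, 9}; common: ∅.
  x = 2: f ≡ 0 at y ∈ ∅; g ≡ 0 at y ∈ ∅; common: ∅.
  x = 3: f ≡ 0 at y ∈ ∅; g ≡ 0 at y ∈ ∅; common: ∅.
  x = 4: f ≡ 0 at y ∈ {3, 5}; g ≡ 0 at y ∈ ∅; common: ∅.
  x = 5: f ≡ 0 at y ∈ ∅; g ≡ 0 at y ∈ {3, 10}; common: ∅.
  x = 6: f ≡ 0 at y ∈ {3}; g ≡ 0 at y ∈ ∅; common: ∅.
  x = 7: f ≡ 0 at y ∈ {1, 4}; g ≡ 0 at y ∈ ∅; common: ∅.
  x = 8: f ≡ 0 at y ∈ ∅; g ≡ 0 at y ∈ ∅; common: ∅.
  x = 9: f ≡ 0 at y ∈ {5, 9}; g ≡ 0 at y ∈ {4, 7}; common: ∅.
  x = 10: f ≡ 0 at y ∈ {4, 9}; g ≡ 0 at y ∈ {0, 5}; common: ∅.
Collecting: common zeros = ∅, so the count is 0.
Comparison with the Bézout bound: 0 ≤ 4 = deg(f)·deg(g), as expected for curves with no common component (the affine F_11-count falls short of the bound because intersections may lie at infinity, over extension fields, or carry multiplicity).


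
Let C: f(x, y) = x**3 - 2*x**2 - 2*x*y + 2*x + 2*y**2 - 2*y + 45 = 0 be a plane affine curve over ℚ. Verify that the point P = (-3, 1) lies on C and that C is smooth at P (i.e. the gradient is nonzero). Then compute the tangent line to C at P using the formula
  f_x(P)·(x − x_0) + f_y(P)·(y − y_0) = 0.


Tangent line at P: 39*x + 8*y + 109 = 0.

Step 1: f(-3, 1) = 0, so P lies on C.
Step 2: partial derivatives
  f_x(x, y) = 3*x**2 - 4*x - 2*y + 2, f_y(x, y) = -2*x + 4*y - 2.
  f_x(P) = 39, f_y(P) = 8 (gradient nonzero, so P is smooth).
Step 3: tangent line at P: 39·(x − -3) + 8·(y − 1) = 0.
Expanding: 39*x + 8*y + 109 = 0.
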